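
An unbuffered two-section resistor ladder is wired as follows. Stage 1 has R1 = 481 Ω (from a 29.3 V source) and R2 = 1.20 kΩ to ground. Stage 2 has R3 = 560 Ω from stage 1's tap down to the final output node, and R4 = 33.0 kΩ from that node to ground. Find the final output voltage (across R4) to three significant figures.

Stage 2 presents R3+R4 = 33560 Ω as a load on stage 1's tap.
Stage 1's lower leg becomes R2‖(R3+R4) = 1159 Ω, so V_mid = 29.3 × 1159/1640 = 20.70 V.
Stage 2 is itself unloaded: V_out = V_mid × R4/(R3+R4) = 20.70 × 33000/33560 = 20.4 V.

V_out ≈ 20.4 V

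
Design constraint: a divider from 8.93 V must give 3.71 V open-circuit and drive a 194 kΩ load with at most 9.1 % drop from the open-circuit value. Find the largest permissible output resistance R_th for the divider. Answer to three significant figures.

Loading drop = R_th/(R_th + R_L) ≤ 0.0910, so R_th ≤ R_L · ε/(1−ε) = 194 kΩ × 0.0910/0.9090 = 19.4 kΩ.
(Any R1, R2 with R2/(R1+R2) = 0.415 and R1‖R2 ≤ 19.4 kΩ will meet the spec.)

R_th ≤ 19.4 kΩ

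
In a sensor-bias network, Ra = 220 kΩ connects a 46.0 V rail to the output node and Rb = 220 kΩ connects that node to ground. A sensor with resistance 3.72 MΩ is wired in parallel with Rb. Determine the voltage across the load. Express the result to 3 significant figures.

V_out ≈ 22.3 V

The load sits in parallel with Rb: Rb‖R_L = (220 × 3720) / (220 + 3720) = 207.7 kΩ.
V_out = 46.0 × 207.7 / (220 + 207.7) = 46.0 × 207.7/427.7 = 22.3 V.
(Unloaded it would have been 23.0 V.)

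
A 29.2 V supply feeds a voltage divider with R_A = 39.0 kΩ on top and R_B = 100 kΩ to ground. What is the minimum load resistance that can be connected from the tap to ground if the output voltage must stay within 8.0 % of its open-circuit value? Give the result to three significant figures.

R_L(min) ≈ 323 kΩ

Output resistance R_th = R_A‖R_B = (39.0 × 100)/139.0 = 28.06 kΩ.
The fractional drop is R_th/(R_th + R_L); requiring this ≤ 0.0800 gives R_L ≥ R_th(1/0.0800 − 1) = 28.06 × 11.50 = 323 kΩ.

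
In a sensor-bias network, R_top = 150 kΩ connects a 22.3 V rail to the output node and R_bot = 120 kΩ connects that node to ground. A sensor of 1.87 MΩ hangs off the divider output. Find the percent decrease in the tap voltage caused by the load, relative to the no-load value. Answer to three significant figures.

3.44 %

The divider's output (Thévenin) resistance is R_top‖R_bot = 66.67 kΩ.
Fractional drop under load = R_th/(R_th + R_L) = 66.67 / (66.67 + 1870) = 0.03442.
So the output falls by 3.44 %.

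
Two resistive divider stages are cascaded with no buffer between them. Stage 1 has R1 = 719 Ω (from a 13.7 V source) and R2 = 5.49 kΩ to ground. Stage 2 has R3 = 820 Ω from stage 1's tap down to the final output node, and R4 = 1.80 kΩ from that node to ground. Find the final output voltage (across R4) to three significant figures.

V_out ≈ 6.70 V

Stage 2 presents R3+R4 = 2620 Ω as a load on stage 1's tap.
Stage 1's lower leg becomes R2‖(R3+R4) = 1774 Ω, so V_mid = 13.7 × 1774/2493 = 9.748 V.
Stage 2 is itself unloaded: V_out = V_mid × R4/(R3+R4) = 9.748 × 1800/2620 = 6.70 V.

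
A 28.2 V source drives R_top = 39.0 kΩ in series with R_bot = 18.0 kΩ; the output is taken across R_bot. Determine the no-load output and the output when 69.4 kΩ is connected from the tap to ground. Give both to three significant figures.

Unloaded: 8.91 V; loaded: 7.56 V

Open-circuit: V = 28.2 × 18.0/(39.0 + 18.0) = 8.91 V.
With the load, R_bot becomes R_bot‖R_L = 14.29 kΩ, so V = 28.2 × 14.29/53.29 = 7.56 V.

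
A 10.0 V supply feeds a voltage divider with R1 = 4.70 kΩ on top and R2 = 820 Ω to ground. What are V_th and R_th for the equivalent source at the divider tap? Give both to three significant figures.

V_th = 1.49 V, R_th = 698 Ω

V_th is the open-circuit tap voltage: 10.0 × 820/(4700 + 820) = 1.49 V.
With the supply zeroed, R1 and R2 appear in parallel from the tap: R_th = R1‖R2 = (4700 × 820)/5520 = 698 Ω.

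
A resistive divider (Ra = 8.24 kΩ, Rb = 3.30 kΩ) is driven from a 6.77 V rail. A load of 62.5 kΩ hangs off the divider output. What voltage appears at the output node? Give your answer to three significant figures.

The load sits in parallel with Rb: Rb‖R_L = (3.30 × 62.5) / (3.30 + 62.5) = 3.134 kΩ.
V_out = 6.77 × 3.134 / (8.24 + 3.134) = 6.77 × 3.134/11.37 = 1.87 V.
(Unloaded it would have been 1.94 V.)

V_out ≈ 1.87 V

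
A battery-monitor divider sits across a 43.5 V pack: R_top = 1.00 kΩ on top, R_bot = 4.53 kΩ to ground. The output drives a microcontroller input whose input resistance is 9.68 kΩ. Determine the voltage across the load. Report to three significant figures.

The load sits in parallel with R_bot: R_bot‖R_L = (4.53 × 9.68) / (4.53 + 9.68) = 3.086 kΩ.
V_out = 43.5 × 3.086 / (1.00 + 3.086) = 43.5 × 3.086/4.086 = 32.9 V.

V_out ≈ 32.9 V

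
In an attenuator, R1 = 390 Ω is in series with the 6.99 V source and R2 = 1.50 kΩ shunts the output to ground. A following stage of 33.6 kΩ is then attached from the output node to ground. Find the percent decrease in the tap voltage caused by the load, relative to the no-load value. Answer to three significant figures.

The divider's output (Thévenin) resistance is R1‖R2 = 309.5 Ω.
Fractional drop under load = R_th/(R_th + R_L) = 309.5 / (309.5 + 33600) = 0.009128.
So the output falls by 0.913 %.

0.913 %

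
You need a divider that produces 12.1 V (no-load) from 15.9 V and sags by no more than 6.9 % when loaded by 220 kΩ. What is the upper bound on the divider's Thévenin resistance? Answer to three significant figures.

R_th ≤ 16.3 kΩ

Loading drop = R_th/(R_th + R_L) ≤ 0.0690, so R_th ≤ R_L · ε/(1−ε) = 220 kΩ × 0.0690/0.9310 = 16.3 kΩ.
(Any R1, R2 with R2/(R1+R2) = 0.761 and R1‖R2 ≤ 16.3 kΩ will meet the spec.)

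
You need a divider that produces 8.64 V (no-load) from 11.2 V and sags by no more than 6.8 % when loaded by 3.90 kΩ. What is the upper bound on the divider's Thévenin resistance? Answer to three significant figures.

Loading drop = R_th/(R_th + R_L) ≤ 0.0680, so R_th ≤ R_L · ε/(1−ε) = 3.90 kΩ × 0.0680/0.9320 = 285 Ω.
(Any R1, R2 with R2/(R1+R2) = 0.771 and R1‖R2 ≤ 285 Ω will meet the spec.)

R_th ≤ 285 Ω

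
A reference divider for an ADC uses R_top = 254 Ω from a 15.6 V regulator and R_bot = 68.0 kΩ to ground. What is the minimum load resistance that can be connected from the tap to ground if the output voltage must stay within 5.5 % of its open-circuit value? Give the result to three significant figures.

R_L(min) ≈ 4.35 kΩ

Output resistance R_th = R_top‖R_bot = (254 × 68000)/68250 = 253.1 Ω.
The fractional drop is R_th/(R_th + R_L); requiring this ≤ 0.0550 gives R_L ≥ R_th(1/0.0550 − 1) = 253.1 × 17.18 = 4.35 kΩ.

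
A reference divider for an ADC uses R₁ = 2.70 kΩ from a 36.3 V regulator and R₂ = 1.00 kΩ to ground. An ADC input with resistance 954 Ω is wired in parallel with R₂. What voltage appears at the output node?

The load sits in parallel with R₂: R₂‖R_L = (1000 × 954) / (1000 + 954) = 488.2 Ω.
V_out = 36.3 × 488.2 / (2700 + 488.2) = 36.3 × 488.2/3188 = 5.56 V.

V_out ≈ 5.56 V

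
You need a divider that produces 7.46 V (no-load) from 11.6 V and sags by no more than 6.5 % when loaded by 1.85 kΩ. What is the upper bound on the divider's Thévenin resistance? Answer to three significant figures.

Loading drop = R_th/(R_th + R_L) ≤ 0.0650, so R_th ≤ R_L · ε/(1−ε) = 1.85 kΩ × 0.0650/0.9350 = 129 Ω.

R_th ≤ 129 Ω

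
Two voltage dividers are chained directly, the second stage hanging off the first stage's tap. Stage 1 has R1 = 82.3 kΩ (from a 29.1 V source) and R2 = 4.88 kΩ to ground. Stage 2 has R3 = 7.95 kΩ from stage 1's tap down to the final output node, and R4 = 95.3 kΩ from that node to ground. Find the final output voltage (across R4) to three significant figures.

V_out ≈ 1.44 V

Stage 2 presents R3+R4 = 103.2 kΩ as a load on stage 1's tap.
Stage 1's lower leg becomes R2‖(R3+R4) = 4.660 kΩ, so V_mid = 29.1 × 4.660/86.96 = 1.559 V.
Stage 2 is itself unloaded: V_out = V_mid × R4/(R3+R4) = 1.559 × 95.3/103.2 = 1.44 V.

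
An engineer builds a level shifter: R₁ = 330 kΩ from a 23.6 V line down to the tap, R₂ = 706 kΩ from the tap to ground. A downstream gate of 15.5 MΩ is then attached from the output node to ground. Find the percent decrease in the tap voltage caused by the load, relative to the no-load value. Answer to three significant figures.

The divider's output (Thévenin) resistance is R₁‖R₂ = 224.9 kΩ.
Fractional drop under load = R_th/(R_th + R_L) = 224.9 / (224.9 + 15500) = 0.01430.
So the output falls by 1.43 %.

1.43 %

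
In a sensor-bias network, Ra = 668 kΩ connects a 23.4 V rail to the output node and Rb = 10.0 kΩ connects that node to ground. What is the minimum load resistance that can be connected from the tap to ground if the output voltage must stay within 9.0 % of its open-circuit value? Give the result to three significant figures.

R_L(min) ≈ 99.6 kΩ

Output resistance R_th = Ra‖Rb = (668 × 10.0)/678.0 = 9.853 kΩ.
The fractional drop is R_th/(R_th + R_L); requiring this ≤ 0.0900 gives R_L ≥ R_th(1/0.0900 − 1) = 9.853 × 10.11 = 99.6 kΩ.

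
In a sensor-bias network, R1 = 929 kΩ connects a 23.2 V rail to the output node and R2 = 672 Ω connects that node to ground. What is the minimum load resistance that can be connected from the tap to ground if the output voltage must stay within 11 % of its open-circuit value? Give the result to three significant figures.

Output resistance R_th = R1‖R2 = (929000 × 672)/929700 = 671.5 Ω.
The fractional drop is R_th/(R_th + R_L); requiring this ≤ 0.110 gives R_L ≥ R_th(1/0.110 − 1) = 671.5 × 8.091 = 5.43 kΩ.

R_L(min) ≈ 5.43 kΩ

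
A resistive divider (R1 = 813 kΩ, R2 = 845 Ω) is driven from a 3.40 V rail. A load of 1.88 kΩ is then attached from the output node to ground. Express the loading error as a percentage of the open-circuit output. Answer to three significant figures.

The divider's output (Thévenin) resistance is R1‖R2 = 844.1 Ω.
Fractional drop under load = R_th/(R_th + R_L) = 844.1 / (844.1 + 1880) = 0.3099.
So the output falls by 31.0 %.

31.0 %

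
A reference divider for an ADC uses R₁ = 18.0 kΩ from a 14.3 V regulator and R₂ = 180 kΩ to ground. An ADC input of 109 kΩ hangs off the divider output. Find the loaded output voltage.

The load sits in parallel with R₂: R₂‖R_L = (180 × 109) / (180 + 109) = 67.89 kΩ.
V_out = 14.3 × 67.89 / (18.0 + 67.89) = 14.3 × 67.89/85.89 = 11.3 V.

V_out ≈ 11.3 V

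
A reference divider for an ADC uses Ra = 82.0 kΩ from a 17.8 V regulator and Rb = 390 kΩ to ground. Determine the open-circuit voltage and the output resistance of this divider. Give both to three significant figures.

V_th = 14.7 V, R_th = 67.8 kΩ

V_th is the open-circuit tap voltage: 17.8 × 390/(82.0 + 390) = 14.7 V.
With the supply zeroed, Ra and Rb appear in parallel from the tap: R_th = Ra‖Rb = (82.0 × 390)/472.0 = 67.8 kΩ.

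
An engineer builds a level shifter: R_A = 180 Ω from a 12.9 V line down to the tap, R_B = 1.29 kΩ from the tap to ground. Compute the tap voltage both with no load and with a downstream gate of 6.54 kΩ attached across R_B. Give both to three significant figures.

Unloaded: 11.3 V; loaded: 11.1 V

Open-circuit: V = 12.9 × 1290/(180 + 1290) = 11.3 V.
With the load, R_B becomes R_B‖R_L = 1077 Ω, so V = 12.9 × 1077/1257 = 11.1 V.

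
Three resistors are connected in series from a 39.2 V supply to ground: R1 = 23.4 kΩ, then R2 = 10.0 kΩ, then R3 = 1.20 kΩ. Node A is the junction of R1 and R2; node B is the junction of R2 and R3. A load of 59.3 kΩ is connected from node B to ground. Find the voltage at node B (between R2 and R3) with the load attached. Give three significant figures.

V ≈ 1.33 V

At node B, R3 is in parallel with the load: R3‖R_L = 1.176 kΩ.
Below node A the resistance is R2 + (R3‖R_L) = 11.18 kΩ, so V_A = 39.2 × 11.18/34.58 = 12.67 V.
Then V_B = V_A × (R3‖R_L)/(R2 + R3‖R_L) = 12.67 × 1.176/11.18 = 1.33 V.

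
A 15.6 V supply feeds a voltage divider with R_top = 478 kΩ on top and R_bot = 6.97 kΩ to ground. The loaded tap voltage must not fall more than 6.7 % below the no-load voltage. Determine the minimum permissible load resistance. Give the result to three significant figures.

R_L(min) ≈ 95.7 kΩ

Output resistance R_th = R_top‖R_bot = (478 × 6.97)/485.0 = 6.870 kΩ.
The fractional drop is R_th/(R_th + R_L); requiring this ≤ 0.0670 gives R_L ≥ R_th(1/0.0670 − 1) = 6.870 × 13.93 = 95.7 kΩ.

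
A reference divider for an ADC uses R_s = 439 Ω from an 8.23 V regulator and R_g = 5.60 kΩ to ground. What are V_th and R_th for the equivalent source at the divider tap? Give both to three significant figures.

V_th = 7.63 V, R_th = 407 Ω

V_th is the open-circuit tap voltage: 8.23 × 5600/(439 + 5600) = 7.63 V.
With the supply zeroed, R_s and R_g appear in parallel from the tap: R_th = R_s‖R_g = (439 × 5600)/6039 = 407 Ω.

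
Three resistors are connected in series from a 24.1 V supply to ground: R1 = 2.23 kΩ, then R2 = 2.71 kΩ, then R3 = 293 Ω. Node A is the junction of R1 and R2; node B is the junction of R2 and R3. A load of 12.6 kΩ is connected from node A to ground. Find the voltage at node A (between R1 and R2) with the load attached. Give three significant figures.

Below node A the series string R2+R3 = 3003 Ω sits in parallel with the 12600 Ω load: 2425 Ω.
V_A = 24.1 × 2425/(2230 + 2425) = 12.6 V.

V ≈ 12.6 V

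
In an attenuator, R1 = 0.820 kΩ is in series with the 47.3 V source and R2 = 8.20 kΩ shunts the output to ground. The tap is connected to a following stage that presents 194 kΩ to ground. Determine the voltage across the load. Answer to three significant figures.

The load sits in parallel with R2: R2‖R_L = (8200 × 194000) / (8200 + 194000) = 7867 Ω.
V_out = 47.3 × 7867 / (820 + 7867) = 47.3 × 7867/8687 = 42.8 V.
(Unloaded it would have been 43.0 V.)

V_out ≈ 42.8 V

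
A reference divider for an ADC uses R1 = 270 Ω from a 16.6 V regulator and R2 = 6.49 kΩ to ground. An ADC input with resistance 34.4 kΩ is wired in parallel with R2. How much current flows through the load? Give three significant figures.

R2‖R_L = 5460 Ω; V_out = 16.6 × 5460/5730 = 15.82 V.
I_L = V_out / R_L = 15.82 / 34.4 kΩ = 0.460 mA.

I_L ≈ 0.460 mA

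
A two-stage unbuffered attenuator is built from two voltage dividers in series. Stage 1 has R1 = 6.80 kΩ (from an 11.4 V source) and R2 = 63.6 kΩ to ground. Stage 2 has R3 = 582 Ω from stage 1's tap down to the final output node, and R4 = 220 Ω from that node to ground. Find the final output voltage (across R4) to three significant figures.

Stage 2 presents R3+R4 = 802.0 Ω as a load on stage 1's tap.
Stage 1's lower leg becomes R2‖(R3+R4) = 792.0 Ω, so V_mid = 11.4 × 792.0/7592 = 1.189 V.
Stage 2 is itself unloaded: V_out = V_mid × R4/(R3+R4) = 1.189 × 220/802.0 = 0.326 V.

V_out ≈ 0.326 V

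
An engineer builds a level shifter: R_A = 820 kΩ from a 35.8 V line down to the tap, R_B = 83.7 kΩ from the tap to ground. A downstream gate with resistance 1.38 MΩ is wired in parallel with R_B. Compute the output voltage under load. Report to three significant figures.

The load sits in parallel with R_B: R_B‖R_L = (83.7 × 1380) / (83.7 + 1380) = 78.91 kΩ.
V_out = 35.8 × 78.91 / (820 + 78.91) = 35.8 × 78.91/898.9 = 3.14 V.

V_out ≈ 3.14 V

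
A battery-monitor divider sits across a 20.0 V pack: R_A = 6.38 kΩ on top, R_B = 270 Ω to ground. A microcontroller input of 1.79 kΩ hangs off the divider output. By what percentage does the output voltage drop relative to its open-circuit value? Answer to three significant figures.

12.6 %

The divider's output (Thévenin) resistance is R_A‖R_B = 259.0 Ω.
Fractional drop under load = R_th/(R_th + R_L) = 259.0 / (259.0 + 1790) = 0.1264.
So the output falls by 12.6 %.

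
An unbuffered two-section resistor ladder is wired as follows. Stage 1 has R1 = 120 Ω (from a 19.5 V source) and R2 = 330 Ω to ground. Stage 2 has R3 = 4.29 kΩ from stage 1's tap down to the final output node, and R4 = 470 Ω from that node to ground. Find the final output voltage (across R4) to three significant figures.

V_out ≈ 1.39 V

Stage 2 presents R3+R4 = 4760 Ω as a load on stage 1's tap.
Stage 1's lower leg becomes R2‖(R3+R4) = 308.6 Ω, so V_mid = 19.5 × 308.6/428.6 = 14.04 V.
Stage 2 is itself unloaded: V_out = V_mid × R4/(R3+R4) = 14.04 × 470/4760 = 1.39 V.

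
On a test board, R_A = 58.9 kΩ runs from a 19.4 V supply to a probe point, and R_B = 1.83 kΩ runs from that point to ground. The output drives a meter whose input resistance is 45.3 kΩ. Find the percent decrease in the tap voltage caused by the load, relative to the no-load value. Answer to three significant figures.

3.77 %

The divider's output (Thévenin) resistance is R_A‖R_B = 1.775 kΩ.
Fractional drop under load = R_th/(R_th + R_L) = 1.775 / (1.775 + 45.3) = 0.03770.
So the output falls by 3.77 %.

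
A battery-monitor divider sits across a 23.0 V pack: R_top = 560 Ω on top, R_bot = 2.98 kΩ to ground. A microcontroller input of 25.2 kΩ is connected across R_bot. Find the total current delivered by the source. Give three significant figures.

R_bot‖R_L = 2665 Ω, so the source sees R_top + R_bot‖R_L = 3225 Ω.
I = 23.0 V / 3225 Ω = 7.13 mA.

I ≈ 7.13 mA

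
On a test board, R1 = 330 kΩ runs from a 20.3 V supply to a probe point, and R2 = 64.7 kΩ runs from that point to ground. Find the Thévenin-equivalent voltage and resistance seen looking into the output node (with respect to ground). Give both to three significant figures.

V_th is the open-circuit tap voltage: 20.3 × 64.7/(330 + 64.7) = 3.33 V.
With the supply zeroed, R1 and R2 appear in parallel from the tap: R_th = R1‖R2 = (330 × 64.7)/394.7 = 54.1 kΩ.

V_th = 3.33 V, R_th = 54.1 kΩ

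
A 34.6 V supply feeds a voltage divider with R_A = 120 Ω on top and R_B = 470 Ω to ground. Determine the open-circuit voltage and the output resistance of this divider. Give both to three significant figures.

V_th is the open-circuit tap voltage: 34.6 × 470/(120 + 470) = 27.6 V.
With the supply zeroed, R_A and R_B appear in parallel from the tap: R_th = R_A‖R_B = (120 × 470)/590.0 = 95.6 Ω.

V_th = 27.6 V, R_th = 95.6 Ω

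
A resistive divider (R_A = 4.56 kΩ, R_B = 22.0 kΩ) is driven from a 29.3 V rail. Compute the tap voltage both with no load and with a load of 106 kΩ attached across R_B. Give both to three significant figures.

Open-circuit: V = 29.3 × 22.0/(4.56 + 22.0) = 24.3 V.
With the load, R_B becomes R_B‖R_L = 18.22 kΩ, so V = 29.3 × 18.22/22.78 = 23.4 V.

Unloaded: 24.3 V; loaded: 23.4 V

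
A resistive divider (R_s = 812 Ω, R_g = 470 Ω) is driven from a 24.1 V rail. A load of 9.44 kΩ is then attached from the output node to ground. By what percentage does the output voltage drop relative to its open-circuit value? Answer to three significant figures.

3.06 %

The divider's output (Thévenin) resistance is R_s‖R_g = 297.7 Ω.
Fractional drop under load = R_th/(R_th + R_L) = 297.7 / (297.7 + 9440) = 0.03057.
So the output falls by 3.06 %.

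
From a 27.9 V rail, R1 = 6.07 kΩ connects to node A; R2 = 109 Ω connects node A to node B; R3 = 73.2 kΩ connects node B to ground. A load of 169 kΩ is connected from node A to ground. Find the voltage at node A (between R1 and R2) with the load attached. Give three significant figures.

V ≈ 24.9 V

Below node A the series string R2+R3 = 73310 Ω sits in parallel with the 169000 Ω load: 51130 Ω.
V_A = 27.9 × 51130/(6070 + 51130) = 24.9 V.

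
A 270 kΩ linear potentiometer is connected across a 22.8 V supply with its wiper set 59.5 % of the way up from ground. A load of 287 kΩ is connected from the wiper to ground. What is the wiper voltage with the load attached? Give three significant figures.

The wiper splits the pot into (1−α)R = 109.3 kΩ above and αR = 160.7 kΩ below.
Lower section ‖ load = 103.0 kΩ.
V_wiper = 22.8 × 103.0/(109.3 + 103.0) = 11.1 V.

V ≈ 11.1 V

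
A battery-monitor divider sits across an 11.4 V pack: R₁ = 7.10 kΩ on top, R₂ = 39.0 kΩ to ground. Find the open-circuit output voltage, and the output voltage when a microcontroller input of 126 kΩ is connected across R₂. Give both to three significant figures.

Open-circuit: V = 11.4 × 39.0/(7.10 + 39.0) = 9.64 V.
With the load, R₂ becomes R₂‖R_L = 29.78 kΩ, so V = 11.4 × 29.78/36.88 = 9.21 V.

Unloaded: 9.64 V; loaded: 9.21 V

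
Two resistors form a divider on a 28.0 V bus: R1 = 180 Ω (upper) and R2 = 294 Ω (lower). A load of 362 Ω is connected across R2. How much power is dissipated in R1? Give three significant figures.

P ≈ 1200 mW

Total resistance from the source is R1 + (R2‖R_L) = 342.2 Ω, so I = 28.0/342.2 Ω = 81.81 mA.
P = I²·R1 = (81.81 mA)² × 180 Ω = 1200 mW.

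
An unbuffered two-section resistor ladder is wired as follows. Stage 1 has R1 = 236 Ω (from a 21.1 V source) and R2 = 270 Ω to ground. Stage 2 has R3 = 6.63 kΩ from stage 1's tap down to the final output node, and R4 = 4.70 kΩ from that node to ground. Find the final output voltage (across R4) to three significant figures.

V_out ≈ 4.62 V

Stage 2 presents R3+R4 = 11330 Ω as a load on stage 1's tap.
Stage 1's lower leg becomes R2‖(R3+R4) = 263.7 Ω, so V_mid = 21.1 × 263.7/499.7 = 11.14 V.
Stage 2 is itself unloaded: V_out = V_mid × R4/(R3+R4) = 11.14 × 4700/11330 = 4.62 V.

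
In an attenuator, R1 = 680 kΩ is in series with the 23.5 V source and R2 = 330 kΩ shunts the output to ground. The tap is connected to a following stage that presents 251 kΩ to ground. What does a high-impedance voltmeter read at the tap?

The load sits in parallel with R2: R2‖R_L = (330 × 251) / (330 + 251) = 142.6 kΩ.
V_out = 23.5 × 142.6 / (680 + 142.6) = 23.5 × 142.6/822.6 = 4.07 V.
(Unloaded it would have been 7.68 V.)

V_out ≈ 4.07 V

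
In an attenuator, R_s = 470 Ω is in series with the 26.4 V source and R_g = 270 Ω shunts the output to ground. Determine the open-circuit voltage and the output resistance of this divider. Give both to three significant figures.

V_th is the open-circuit tap voltage: 26.4 × 270/(470 + 270) = 9.63 V.
With the supply zeroed, R_s and R_g appear in parallel from the tap: R_th = R_s‖R_g = (470 × 270)/740.0 = 171 Ω.

V_th = 9.63 V, R_th = 171 Ω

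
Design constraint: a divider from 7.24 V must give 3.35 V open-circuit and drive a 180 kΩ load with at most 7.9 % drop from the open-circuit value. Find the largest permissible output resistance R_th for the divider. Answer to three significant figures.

R_th ≤ 15.4 kΩ

Loading drop = R_th/(R_th + R_L) ≤ 0.0790, so R_th ≤ R_L · ε/(1−ε) = 180 kΩ × 0.0790/0.9210 = 15.4 kΩ.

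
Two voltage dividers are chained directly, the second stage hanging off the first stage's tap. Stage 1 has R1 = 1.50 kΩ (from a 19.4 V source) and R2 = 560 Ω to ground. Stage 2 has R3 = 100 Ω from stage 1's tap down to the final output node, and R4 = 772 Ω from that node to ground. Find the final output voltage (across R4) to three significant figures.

Stage 2 presents R3+R4 = 872.0 Ω as a load on stage 1's tap.
Stage 1's lower leg becomes R2‖(R3+R4) = 341.0 Ω, so V_mid = 19.4 × 341.0/1841 = 3.593 V.
Stage 2 is itself unloaded: V_out = V_mid × R4/(R3+R4) = 3.593 × 772/872.0 = 3.18 V.

V_out ≈ 3.18 V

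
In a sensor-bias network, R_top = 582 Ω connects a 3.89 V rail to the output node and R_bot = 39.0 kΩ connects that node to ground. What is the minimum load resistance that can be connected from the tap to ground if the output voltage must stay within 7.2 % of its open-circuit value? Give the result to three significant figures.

R_L(min) ≈ 7.39 kΩ

Output resistance R_th = R_top‖R_bot = (582 × 39000)/39580 = 573.4 Ω.
The fractional drop is R_th/(R_th + R_L); requiring this ≤ 0.0720 gives R_L ≥ R_th(1/0.0720 − 1) = 573.4 × 12.89 = 7.39 kΩ.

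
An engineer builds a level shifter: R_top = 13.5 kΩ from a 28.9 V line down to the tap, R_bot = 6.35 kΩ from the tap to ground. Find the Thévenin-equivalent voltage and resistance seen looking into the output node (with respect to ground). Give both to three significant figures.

V_th is the open-circuit tap voltage: 28.9 × 6.35/(13.5 + 6.35) = 9.25 V.
With the supply zeroed, R_top and R_bot appear in parallel from the tap: R_th = R_top‖R_bot = (13.5 × 6.35)/19.85 = 4.32 kΩ.

V_th = 9.25 V, R_th = 4.32 kΩ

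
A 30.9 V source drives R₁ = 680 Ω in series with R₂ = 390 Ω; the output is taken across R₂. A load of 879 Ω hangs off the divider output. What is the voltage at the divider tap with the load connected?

V_out ≈ 8.79 V

The load sits in parallel with R₂: R₂‖R_L = (390 × 879) / (390 + 879) = 270.1 Ω.
V_out = 30.9 × 270.1 / (680 + 270.1) = 30.9 × 270.1/950.1 = 8.79 V.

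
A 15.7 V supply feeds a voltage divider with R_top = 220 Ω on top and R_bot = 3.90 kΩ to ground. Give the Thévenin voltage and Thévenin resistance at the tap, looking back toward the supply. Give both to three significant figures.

V_th = 14.9 V, R_th = 208 Ω

V_th is the open-circuit tap voltage: 15.7 × 3900/(220 + 3900) = 14.9 V.
With the supply zeroed, R_top and R_bot appear in parallel from the tap: R_th = R_top‖R_bot = (220 × 3900)/4120 = 208 Ω.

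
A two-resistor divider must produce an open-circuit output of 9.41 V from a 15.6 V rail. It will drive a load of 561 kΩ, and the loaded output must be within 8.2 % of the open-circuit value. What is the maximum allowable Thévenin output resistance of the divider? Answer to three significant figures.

R_th ≤ 50.1 kΩ

Loading drop = R_th/(R_th + R_L) ≤ 0.0820, so R_th ≤ R_L · ε/(1−ε) = 561 kΩ × 0.0820/0.9180 = 50.1 kΩ.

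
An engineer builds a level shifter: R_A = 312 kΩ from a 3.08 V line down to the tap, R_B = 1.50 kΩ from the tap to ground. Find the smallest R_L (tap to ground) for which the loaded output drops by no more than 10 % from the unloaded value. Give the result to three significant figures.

Output resistance R_th = R_A‖R_B = (312 × 1.50)/313.5 = 1.493 kΩ.
The fractional drop is R_th/(R_th + R_L); requiring this ≤ 0.100 gives R_L ≥ R_th(1/0.100 − 1) = 1.493 × 9.000 = 13.4 kΩ.

R_L(min) ≈ 13.4 kΩ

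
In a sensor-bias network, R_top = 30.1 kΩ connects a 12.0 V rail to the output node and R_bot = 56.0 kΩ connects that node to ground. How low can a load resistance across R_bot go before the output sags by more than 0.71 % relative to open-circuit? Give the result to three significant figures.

R_L(min) ≈ 2.74 MΩ

Output resistance R_th = R_top‖R_bot = (30.1 × 56.0)/86.10 = 19.58 kΩ.
The fractional drop is R_th/(R_th + R_L); requiring this ≤ 0.00710 gives R_L ≥ R_th(1/0.00710 − 1) = 19.58 × 139.8 = 2.74 MΩ.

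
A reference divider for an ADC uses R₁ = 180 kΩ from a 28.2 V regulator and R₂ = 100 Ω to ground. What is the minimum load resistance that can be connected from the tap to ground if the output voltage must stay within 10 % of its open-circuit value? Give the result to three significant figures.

Output resistance R_th = R₁‖R₂ = (180000 × 100)/180100 = 99.94 Ω.
The fractional drop is R_th/(R_th + R_L); requiring this ≤ 0.100 gives R_L ≥ R_th(1/0.100 − 1) = 99.94 × 9.000 = 900 Ω.

R_L(min) ≈ 900 Ω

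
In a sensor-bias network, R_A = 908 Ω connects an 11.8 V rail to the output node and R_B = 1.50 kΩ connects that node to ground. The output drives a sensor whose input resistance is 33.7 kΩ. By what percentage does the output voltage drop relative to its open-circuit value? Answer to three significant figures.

The divider's output (Thévenin) resistance is R_A‖R_B = 565.6 Ω.
Fractional drop under load = R_th/(R_th + R_L) = 565.6 / (565.6 + 33700) = 0.01651.
So the output falls by 1.65 %.

1.65 %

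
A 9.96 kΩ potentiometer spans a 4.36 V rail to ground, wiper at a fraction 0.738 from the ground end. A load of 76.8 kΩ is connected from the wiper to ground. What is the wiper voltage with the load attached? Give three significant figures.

V ≈ 3.14 V

The wiper splits the pot into (1−α)R = 2.610 kΩ above and αR = 7.350 kΩ below.
Lower section ‖ load = 6.708 kΩ.
V_wiper = 4.36 × 6.708/(2.610 + 6.708) = 3.14 V.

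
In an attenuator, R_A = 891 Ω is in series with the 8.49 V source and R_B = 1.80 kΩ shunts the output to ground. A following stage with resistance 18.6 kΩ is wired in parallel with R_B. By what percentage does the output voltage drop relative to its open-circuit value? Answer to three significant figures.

3.10 %

The divider's output (Thévenin) resistance is R_A‖R_B = 596.0 Ω.
Fractional drop under load = R_th/(R_th + R_L) = 596.0 / (596.0 + 18600) = 0.03105.
So the output falls by 3.10 %.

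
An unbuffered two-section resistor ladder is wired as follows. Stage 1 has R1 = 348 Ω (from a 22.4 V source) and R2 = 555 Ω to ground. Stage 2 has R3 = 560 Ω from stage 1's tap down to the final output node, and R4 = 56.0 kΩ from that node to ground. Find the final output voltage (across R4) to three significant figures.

V_out ≈ 13.6 V

Stage 2 presents R3+R4 = 56560 Ω as a load on stage 1's tap.
Stage 1's lower leg becomes R2‖(R3+R4) = 549.6 Ω, so V_mid = 22.4 × 549.6/897.6 = 13.72 V.
Stage 2 is itself unloaded: V_out = V_mid × R4/(R3+R4) = 13.72 × 56000/56560 = 13.6 V.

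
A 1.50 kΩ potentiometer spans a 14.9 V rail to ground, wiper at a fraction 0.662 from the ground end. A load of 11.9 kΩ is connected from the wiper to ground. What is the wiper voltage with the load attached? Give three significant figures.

The wiper splits the pot into (1−α)R = 507.0 Ω above and αR = 993.0 Ω below.
Lower section ‖ load = 916.5 Ω.
V_wiper = 14.9 × 916.5/(507.0 + 916.5) = 9.59 V.

V ≈ 9.59 V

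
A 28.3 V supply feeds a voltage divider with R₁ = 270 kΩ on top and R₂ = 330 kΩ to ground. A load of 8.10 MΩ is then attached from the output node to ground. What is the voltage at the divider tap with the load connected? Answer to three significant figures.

The load sits in parallel with R₂: R₂‖R_L = (330 × 8100) / (330 + 8100) = 317.1 kΩ.
V_out = 28.3 × 317.1 / (270 + 317.1) = 28.3 × 317.1/587.1 = 15.3 V.
(Unloaded it would have been 15.6 V.)

V_out ≈ 15.3 V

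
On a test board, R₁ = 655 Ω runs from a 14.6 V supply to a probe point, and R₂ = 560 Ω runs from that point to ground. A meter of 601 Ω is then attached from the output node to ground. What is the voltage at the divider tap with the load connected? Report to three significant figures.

The load sits in parallel with R₂: R₂‖R_L = (560 × 601) / (560 + 601) = 289.9 Ω.
V_out = 14.6 × 289.9 / (655 + 289.9) = 14.6 × 289.9/944.9 = 4.48 V.
(Unloaded it would have been 6.73 V.)

V_out ≈ 4.48 V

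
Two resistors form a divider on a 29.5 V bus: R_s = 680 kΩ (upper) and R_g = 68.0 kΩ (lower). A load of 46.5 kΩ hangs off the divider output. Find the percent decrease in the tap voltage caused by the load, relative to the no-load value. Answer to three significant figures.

57.1 %

Unloaded V = 29.5 × 68.0/748.0 = 2.682 V.
Loaded: R_g‖R_L = 27.62 kΩ, giving V = 29.5 × 27.62/707.6 = 1.151 V.
Drop = (2.682 − 1.151) / 2.682 = 57.1 %.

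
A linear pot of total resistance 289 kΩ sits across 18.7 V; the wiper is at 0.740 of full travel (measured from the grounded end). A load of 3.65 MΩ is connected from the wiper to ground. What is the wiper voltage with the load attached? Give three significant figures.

The wiper splits the pot into (1−α)R = 75.14 kΩ above and αR = 213.9 kΩ below.
Lower section ‖ load = 202.0 kΩ.
V_wiper = 18.7 × 202.0/(75.14 + 202.0) = 13.6 V.

V ≈ 13.6 V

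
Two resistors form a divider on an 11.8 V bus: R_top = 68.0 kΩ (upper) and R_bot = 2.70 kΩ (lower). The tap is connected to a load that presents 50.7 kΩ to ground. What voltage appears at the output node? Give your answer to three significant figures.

The load sits in parallel with R_bot: R_bot‖R_L = (2.70 × 50.7) / (2.70 + 50.7) = 2.563 kΩ.
V_out = 11.8 × 2.563 / (68.0 + 2.563) = 11.8 × 2.563/70.56 = 0.429 V.

V_out ≈ 0.429 V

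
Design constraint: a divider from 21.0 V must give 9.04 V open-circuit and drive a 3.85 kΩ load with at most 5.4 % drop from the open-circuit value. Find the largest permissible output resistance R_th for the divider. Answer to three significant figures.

Loading drop = R_th/(R_th + R_L) ≤ 0.0540, so R_th ≤ R_L · ε/(1−ε) = 3.85 kΩ × 0.0540/0.9460 = 220 Ω.
(Any R1, R2 with R2/(R1+R2) = 0.430 and R1‖R2 ≤ 220 Ω will meet the spec.)

R_th ≤ 220 Ω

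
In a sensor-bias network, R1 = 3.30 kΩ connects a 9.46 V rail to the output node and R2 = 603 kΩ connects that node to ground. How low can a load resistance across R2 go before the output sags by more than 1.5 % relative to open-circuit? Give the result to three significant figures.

Output resistance R_th = R1‖R2 = (3.30 × 603)/606.3 = 3.282 kΩ.
The fractional drop is R_th/(R_th + R_L); requiring this ≤ 0.0150 gives R_L ≥ R_th(1/0.0150 − 1) = 3.282 × 65.67 = 216 kΩ.

R_L(min) ≈ 216 kΩ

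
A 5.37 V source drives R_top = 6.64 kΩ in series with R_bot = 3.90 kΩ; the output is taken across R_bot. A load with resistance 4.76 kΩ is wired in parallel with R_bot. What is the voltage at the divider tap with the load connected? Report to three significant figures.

V_out ≈ 1.31 V

The load sits in parallel with R_bot: R_bot‖R_L = (3.90 × 4.76) / (3.90 + 4.76) = 2.144 kΩ.
V_out = 5.37 × 2.144 / (6.64 + 2.144) = 5.37 × 2.144/8.784 = 1.31 V.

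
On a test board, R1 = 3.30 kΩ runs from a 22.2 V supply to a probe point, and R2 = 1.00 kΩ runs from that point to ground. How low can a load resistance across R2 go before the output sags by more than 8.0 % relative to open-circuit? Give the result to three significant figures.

Output resistance R_th = R1‖R2 = (3300 × 1000)/4300 = 767.4 Ω.
The fractional drop is R_th/(R_th + R_L); requiring this ≤ 0.0800 gives R_L ≥ R_th(1/0.0800 − 1) = 767.4 × 11.50 = 8.83 kΩ.

R_L(min) ≈ 8.83 kΩ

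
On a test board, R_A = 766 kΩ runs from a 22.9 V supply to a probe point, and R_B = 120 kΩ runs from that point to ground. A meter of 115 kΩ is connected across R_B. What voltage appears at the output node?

The load sits in parallel with R_B: R_B‖R_L = (120 × 115) / (120 + 115) = 58.72 kΩ.
V_out = 22.9 × 58.72 / (766 + 58.72) = 22.9 × 58.72/824.7 = 1.63 V.
(Unloaded it would have been 3.10 V.)

V_out ≈ 1.63 V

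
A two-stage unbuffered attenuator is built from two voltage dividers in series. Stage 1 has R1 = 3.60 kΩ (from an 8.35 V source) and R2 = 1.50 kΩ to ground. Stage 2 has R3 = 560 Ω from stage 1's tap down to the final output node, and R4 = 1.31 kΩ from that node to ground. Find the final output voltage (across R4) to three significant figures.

V_out ≈ 1.10 V

Stage 2 presents R3+R4 = 1870 Ω as a load on stage 1's tap.
Stage 1's lower leg becomes R2‖(R3+R4) = 832.3 Ω, so V_mid = 8.35 × 832.3/4432 = 1.568 V.
Stage 2 is itself unloaded: V_out = V_mid × R4/(R3+R4) = 1.568 × 1310/1870 = 1.10 V.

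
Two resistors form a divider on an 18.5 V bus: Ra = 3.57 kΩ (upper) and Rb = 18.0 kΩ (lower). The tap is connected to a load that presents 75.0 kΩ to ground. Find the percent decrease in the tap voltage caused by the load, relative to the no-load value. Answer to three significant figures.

3.82 %

The divider's output (Thévenin) resistance is Ra‖Rb = 2.979 kΩ.
Fractional drop under load = R_th/(R_th + R_L) = 2.979 / (2.979 + 75.0) = 0.03820.
So the output falls by 3.82 %.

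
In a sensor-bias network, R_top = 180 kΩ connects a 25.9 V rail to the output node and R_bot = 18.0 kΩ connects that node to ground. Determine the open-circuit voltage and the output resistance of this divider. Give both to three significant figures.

V_th is the open-circuit tap voltage: 25.9 × 18.0/(180 + 18.0) = 2.35 V.
With the supply zeroed, R_top and R_bot appear in parallel from the tap: R_th = R_top‖R_bot = (180 × 18.0)/198.0 = 16.4 kΩ.

V_th = 2.35 V, R_th = 16.4 kΩ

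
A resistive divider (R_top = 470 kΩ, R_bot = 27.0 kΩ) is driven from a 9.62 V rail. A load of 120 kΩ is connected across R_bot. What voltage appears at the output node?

V_out ≈ 0.431 V

The load sits in parallel with R_bot: R_bot‖R_L = (27.0 × 120) / (27.0 + 120) = 22.04 kΩ.
V_out = 9.62 × 22.04 / (470 + 22.04) = 9.62 × 22.04/492.0 = 0.431 V.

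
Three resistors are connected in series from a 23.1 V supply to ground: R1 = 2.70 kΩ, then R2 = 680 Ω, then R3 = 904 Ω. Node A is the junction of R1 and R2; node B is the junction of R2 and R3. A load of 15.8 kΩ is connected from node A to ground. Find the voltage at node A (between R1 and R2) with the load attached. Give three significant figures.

Below node A the series string R2+R3 = 1584 Ω sits in parallel with the 15800 Ω load: 1440 Ω.
V_A = 23.1 × 1440/(2700 + 1440) = 8.03 V.

V ≈ 8.03 V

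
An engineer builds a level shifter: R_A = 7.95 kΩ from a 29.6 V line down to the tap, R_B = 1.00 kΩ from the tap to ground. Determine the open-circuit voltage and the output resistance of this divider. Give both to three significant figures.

V_th = 3.31 V, R_th = 888 Ω

V_th is the open-circuit tap voltage: 29.6 × 1.00/(7.95 + 1.00) = 3.31 V.
With the supply zeroed, R_A and R_B appear in parallel from the tap: R_th = R_A‖R_B = (7.95 × 1.00)/8.950 = 888 Ω.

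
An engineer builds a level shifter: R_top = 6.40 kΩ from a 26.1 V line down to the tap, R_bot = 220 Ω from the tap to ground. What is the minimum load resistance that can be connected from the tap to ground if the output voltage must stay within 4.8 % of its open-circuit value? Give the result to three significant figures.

Output resistance R_th = R_top‖R_bot = (6400 × 220)/6620 = 212.7 Ω.
The fractional drop is R_th/(R_th + R_L); requiring this ≤ 0.0480 gives R_L ≥ R_th(1/0.0480 − 1) = 212.7 × 19.83 = 4.22 kΩ.

R_L(min) ≈ 4.22 kΩ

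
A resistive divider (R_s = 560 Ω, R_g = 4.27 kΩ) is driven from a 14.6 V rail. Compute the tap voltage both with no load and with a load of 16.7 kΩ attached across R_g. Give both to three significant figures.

Unloaded: 12.9 V; loaded: 12.5 V

Open-circuit: V = 14.6 × 4270/(560 + 4270) = 12.9 V.
With the load, R_g becomes R_g‖R_L = 3401 Ω, so V = 14.6 × 3401/3961 = 12.5 V.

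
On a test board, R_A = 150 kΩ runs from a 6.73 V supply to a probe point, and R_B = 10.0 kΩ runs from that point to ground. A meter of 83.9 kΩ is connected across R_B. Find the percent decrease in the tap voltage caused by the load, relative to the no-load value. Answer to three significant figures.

10.1 %

The divider's output (Thévenin) resistance is R_A‖R_B = 9.375 kΩ.
Fractional drop under load = R_th/(R_th + R_L) = 9.375 / (9.375 + 83.9) = 0.1005.
So the output falls by 10.1 %.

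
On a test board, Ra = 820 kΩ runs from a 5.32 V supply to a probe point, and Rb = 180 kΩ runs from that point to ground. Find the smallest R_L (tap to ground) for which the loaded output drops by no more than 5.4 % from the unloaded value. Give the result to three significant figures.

Output resistance R_th = Ra‖Rb = (820 × 180)/1000 = 147.6 kΩ.
The fractional drop is R_th/(R_th + R_L); requiring this ≤ 0.0540 gives R_L ≥ R_th(1/0.0540 − 1) = 147.6 × 17.52 = 2.59 MΩ.

R_L(min) ≈ 2.59 MΩ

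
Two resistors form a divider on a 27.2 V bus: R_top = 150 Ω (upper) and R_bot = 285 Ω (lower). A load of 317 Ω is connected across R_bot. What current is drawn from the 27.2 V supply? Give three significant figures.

R_bot‖R_L = 150.1 Ω, so the source sees R_top + R_bot‖R_L = 300.1 Ω.
I = 27.2 V / 300.1 Ω = 90.6 mA.

I ≈ 90.6 mA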